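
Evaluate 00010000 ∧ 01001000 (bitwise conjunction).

AND: 1 only when both bits are 1
  00010000
& 01001000
----------
  00000000
Decimal: 16 & 72 = 0



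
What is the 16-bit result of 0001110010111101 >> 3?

Original: 0001110010111101 (decimal 7357)
Shift right by 3 positions
Drop the 3 low bits; fill with zeros on the left
Result: 0000001110010111 (decimal 919)
Equivalent: 7357 >> 3 = 7357 ÷ 2^3 = 919



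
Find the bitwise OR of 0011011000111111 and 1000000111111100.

OR: 1 when either bit is 1
  0011011000111111
| 1000000111111100
------------------
  1011011111111111
Decimal: 13887 | 33276 = 47103



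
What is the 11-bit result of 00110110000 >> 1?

Original: 00110110000 (decimal 432)
Shift right by 1 position
Drop the 1 low bit; fill with zero on the left
Result: 00011011000 (decimal 216)
Equivalent: 432 >> 1 = 432 ÷ 2^1 = 216



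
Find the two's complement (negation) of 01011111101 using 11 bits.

Original: 01011111101
Step 1 - Invert all bits: 10100000010
Step 2 - Add 1: 10100000011
Verification: 01011111101 + 10100000011 = 100000000000; discarding the end carry (carry out of the top bit) leaves the 11-bit value 00000000000, as required for x + (-x)



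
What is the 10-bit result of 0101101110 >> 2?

Original: 0101101110 (decimal 366)
Shift right by 2 positions
Drop the 2 low bits; fill with zeros on the left
Result: 0001011011 (decimal 91)
Equivalent: 366 >> 2 = 366 ÷ 2^2 = 91



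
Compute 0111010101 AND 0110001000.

AND: 1 only when both bits are 1
  0111010101
& 0110001000
------------
  0110000000
Decimal: 469 & 392 = 384



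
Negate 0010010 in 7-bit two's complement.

Original: 0010010
Step 1 - Invert all bits: 1101101
Step 2 - Add 1: 1101110
Verification: 0010010 + 1101110 = 10000000; discarding the end carry (carry out of the top bit) leaves the 7-bit value 0000000, as required for x + (-x)



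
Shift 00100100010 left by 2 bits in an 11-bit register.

Original: 00100100010 (decimal 290)
Shift left by 2 positions
Append 2 zeros on the right
Result: 10010001000 (decimal 1160)
Equivalent: 290 << 2 = 290 × 2^2 = 1160



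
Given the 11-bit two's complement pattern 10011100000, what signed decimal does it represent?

Binary: 10011100000
Sign bit: 1 (negative)
Invert: 01100011111
Add 1:  01100100000
Magnitude: 01100100000 = 512 + 256 + 32 = 800
Value: -800



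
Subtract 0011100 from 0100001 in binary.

Method 1 - Direct subtraction (column by column from the right: bit − bit − borrow-in; if negative, add 2 and borrow 1 from the next column):
borrow: 0111000
        0100001
-       0011100
---------------
        0000101

Method 2 - Add two's complement:
Two's complement of 0011100: invert → 1100011, add 1 → 1100100
  0100001
+ 1100100
---------
 10000101  (end carry out of the top bit = 1)
Discarding the end carry: 0000101
Decimal check:
  0100001 = 32 + 1 = 33
  0011100 = 16 + 8 + 4 = 28
  33 - 28 = 5, and 0000101 = 4 + 1 = 5 ✓



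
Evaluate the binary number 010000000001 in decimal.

Sum of powers of 2 for each 1-bit:
2^0 + 2^10
= 1 + 1024
= 1025



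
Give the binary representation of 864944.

Using repeated division by 2:
864944 ÷ 2 = 432472 remainder 0
432472 ÷ 2 = 216236 remainder 0
216236 ÷ 2 = 108118 remainder 0
108118 ÷ 2 = 54059 remainder 0
54059 ÷ 2 = 27029 remainder 1
27029 ÷ 2 = 13514 remainder 1
13514 ÷ 2 = 6757 remainder 0
6757 ÷ 2 = 3378 remainder 1
3378 ÷ 2 = 1689 remainder 0
1689 ÷ 2 = 844 remainder 1
844 ÷ 2 = 422 remainder 0
422 ÷ 2 = 211 remainder 0
211 ÷ 2 = 105 remainder 1
105 ÷ 2 = 52 remainder 1
52 ÷ 2 = 26 remainder 0
26 ÷ 2 = 13 remainder 0
13 ÷ 2 = 6 remainder 1
6 ÷ 2 = 3 remainder 0
3 ÷ 2 = 1 remainder 1
1 ÷ 2 = 0 remainder 1
Reading remainders bottom to top: 11010011001010110000



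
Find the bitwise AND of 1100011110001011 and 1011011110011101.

AND: 1 only when both bits are 1
  1100011110001011
& 1011011110011101
------------------
  1000011110001001
Decimal: 51083 & 47005 = 34697



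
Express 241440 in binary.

Using repeated division by 2:
241440 ÷ 2 = 120720 remainder 0
120720 ÷ 2 = 60360 remainder 0
60360 ÷ 2 = 30180 remainder 0
30180 ÷ 2 = 15090 remainder 0
15090 ÷ 2 = 7545 remainder 0
7545 ÷ 2 = 3772 remainder 1
3772 ÷ 2 = 1886 remainder 0
1886 ÷ 2 = 943 remainder 0
943 ÷ 2 = 471 remainder 1
471 ÷ 2 = 235 remainder 1
235 ÷ 2 = 117 remainder 1
117 ÷ 2 = 58 remainder 1
58 ÷ 2 = 29 remainder 0
29 ÷ 2 = 14 remainder 1
14 ÷ 2 = 7 remainder 0
7 ÷ 2 = 3 remainder 1
3 ÷ 2 = 1 remainder 1
1 ÷ 2 = 0 remainder 1
Reading remainders bottom to top: 111010111100100000



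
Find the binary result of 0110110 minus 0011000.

Method 1 - Direct subtraction (column by column from the right: bit − bit − borrow-in; if negative, add 2 and borrow 1 from the next column):
borrow: 0110000
        0110110
-       0011000
---------------
        0011110

Method 2 - Add two's complement:
Two's complement of 0011000: invert → 1100111, add 1 → 1101000
  0110110
+ 1101000
---------
 10011110  (end carry out of the top bit = 1)
Discarding the end carry: 0011110
Decimal check:
  0110110 = 32 + 16 + 4 + 2 = 54
  0011000 = 16 + 8 = 24
  54 - 24 = 30, and 0011110 = 16 + 8 + 4 + 2 = 30 ✓



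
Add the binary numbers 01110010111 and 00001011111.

Add column by column from the right: bit + bit + carry-in; write the sum mod 2, carry 1 when the sum is 2 or 3.
carry:  00000111110
        01110010111
+       00001011111
-------------------
       001111110110
(the carry out of the leftmost column, 0, becomes the leading bit)
Decimal check:
  01110010111 = 512 + 256 + 128 + 16 + 4 + 2 + 1 = 919
  00001011111 = 64 + 16 + 8 + 4 + 2 + 1 = 95
  919 + 95 = 1014, and 001111110110 = 512 + 256 + 128 + 64 + 32 + 16 + 4 + 2 = 1014 ✓



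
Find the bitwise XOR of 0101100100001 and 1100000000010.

XOR: 1 when bits differ
  0101100100001
^ 1100000000010
---------------
  1001100100011
Decimal: 2849 ^ 6146 = 4899



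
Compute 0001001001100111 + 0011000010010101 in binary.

Add column by column from the right: bit + bit + carry-in; write the sum mod 2, carry 1 when the sum is 2 or 3.
carry:  0110000000001110
        0001001001100111
+       0011000010010101
------------------------
       00100001011111100
(the carry out of the leftmost column, 0, becomes the leading bit)
Decimal check:
  0001001001100111 = 4096 + 512 + 64 + 32 + 4 + 2 + 1 = 4711
  0011000010010101 = 8192 + 4096 + 128 + 16 + 4 + 1 = 12437
  4711 + 12437 = 17148, and 00100001011111100 = 16384 + 512 + 128 + 64 + 32 + 16 + 8 + 4 = 17148 ✓



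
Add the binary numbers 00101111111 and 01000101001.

Add column by column from the right: bit + bit + carry-in; write the sum mod 2, carry 1 when the sum is 2 or 3.
carry:  00011111110
        00101111111
+       01000101001
-------------------
       001110101000
(the carry out of the leftmost column, 0, becomes the leading bit)
Decimal check:
  00101111111 = 256 + 64 + 32 + 16 + 8 + 4 + 2 + 1 = 383
  01000101001 = 512 + 32 + 8 + 1 = 553
  383 + 553 = 936, and 001110101000 = 512 + 256 + 128 + 32 + 8 = 936 ✓



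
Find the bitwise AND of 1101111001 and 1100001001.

AND: 1 only when both bits are 1
  1101111001
& 1100001001
------------
  1100001001
Decimal: 889 & 777 = 777



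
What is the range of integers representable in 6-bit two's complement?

For 6-bit two's complement:
Minimum: -2^5 = -32
Maximum: 2^5 - 1 = 31



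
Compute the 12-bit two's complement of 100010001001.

Original (sign bit 1, negative): 100010001001
Step 1 - Invert all bits: 011101110110
Step 2 - Add 1: 011101110111
Verification: 100010001001 + 011101110111 = 1000000000000; discarding the end carry (carry out of the top bit) leaves the 12-bit value 000000000000, as required for x + (-x)



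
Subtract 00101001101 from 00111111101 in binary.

Method 1 - Direct subtraction (column by column from the right: bit − bit − borrow-in; if negative, add 2 and borrow 1 from the next column):
borrow: 00000000000
        00111111101
-       00101001101
-------------------
        00010110000

Method 2 - Add two's complement:
Two's complement of 00101001101: invert → 11010110010, add 1 → 11010110011
  00111111101
+ 11010110011
-------------
 100010110000  (end carry out of the top bit = 1)
Discarding the end carry: 00010110000
Decimal check:
  00111111101 = 256 + 128 + 64 + 32 + 16 + 8 + 4 + 1 = 509
  00101001101 = 256 + 64 + 8 + 4 + 1 = 333
  509 - 333 = 176, and 00010110000 = 128 + 32 + 16 = 176 ✓



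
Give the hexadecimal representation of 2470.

Using repeated division by 16 (digits 10–15 are A–F):
2470 ÷ 16 = 154 remainder 6
154 ÷ 16 = 9 remainder 10 (A)
9 ÷ 16 = 0 remainder 9
Reading remainders bottom to top: 9A6



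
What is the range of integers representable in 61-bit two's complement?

For 61-bit two's complement:
Minimum: -2^60 = -1152921504606846976
Maximum: 2^60 - 1 = 1152921504606846975



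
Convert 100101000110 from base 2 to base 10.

Sum of powers of 2 for each 1-bit:
2^1 + 2^2 + 2^6 + 2^8 + 2^11
= 2 + 4 + 64 + 256 + 2048
= 2374



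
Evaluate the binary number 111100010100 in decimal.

Sum of powers of 2 for each 1-bit:
2^2 + 2^4 + 2^8 + 2^9 + 2^10 + 2^11
= 4 + 16 + 256 + 512 + 1024 + 2048
= 3860



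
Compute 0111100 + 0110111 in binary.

Add column by column from the right: bit + bit + carry-in; write the sum mod 2, carry 1 when the sum is 2 or 3.
carry:  1111000
        0111100
+       0110111
---------------
       01110011
(the carry out of the leftmost column, 0, becomes the leading bit)
Decimal check:
  0111100 = 32 + 16 + 8 + 4 = 60
  0110111 = 32 + 16 + 4 + 2 + 1 = 55
  60 + 55 = 115, and 01110011 = 64 + 32 + 16 + 2 + 1 = 115 ✓



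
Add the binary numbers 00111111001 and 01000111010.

Add column by column from the right: bit + bit + carry-in; write the sum mod 2, carry 1 when the sum is 2 or 3.
carry:  11111110000
        00111111001
+       01000111010
-------------------
       010000110011
(the carry out of the leftmost column, 0, becomes the leading bit)
Decimal check:
  00111111001 = 256 + 128 + 64 + 32 + 16 + 8 + 1 = 505
  01000111010 = 512 + 32 + 16 + 8 + 2 = 570
  505 + 570 = 1075, and 010000110011 = 1024 + 32 + 16 + 2 + 1 = 1075 ✓



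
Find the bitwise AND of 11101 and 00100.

AND: 1 only when both bits are 1
  11101
& 00100
-------
  00100
Decimal: 29 & 4 = 4



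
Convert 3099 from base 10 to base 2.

Using repeated division by 2:
3099 ÷ 2 = 1549 remainder 1
1549 ÷ 2 = 774 remainder 1
774 ÷ 2 = 387 remainder 0
387 ÷ 2 = 193 remainder 1
193 ÷ 2 = 96 remainder 1
96 ÷ 2 = 48 remainder 0
48 ÷ 2 = 24 remainder 0
24 ÷ 2 = 12 remainder 0
12 ÷ 2 = 6 remainder 0
6 ÷ 2 = 3 remainder 0
3 ÷ 2 = 1 remainder 1
1 ÷ 2 = 0 remainder 1
Reading remainders bottom to top: 110000011011



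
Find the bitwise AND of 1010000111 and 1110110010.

AND: 1 only when both bits are 1
  1010000111
& 1110110010
------------
  1010000010
Decimal: 647 & 946 = 642



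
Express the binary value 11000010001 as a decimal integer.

Sum of powers of 2 for each 1-bit:
2^0 + 2^4 + 2^9 + 2^10
= 1 + 16 + 512 + 1024
= 1553



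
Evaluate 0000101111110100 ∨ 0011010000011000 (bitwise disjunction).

OR: 1 when either bit is 1
  0000101111110100
| 0011010000011000
------------------
  0011111111111100
Decimal: 3060 | 13336 = 16380



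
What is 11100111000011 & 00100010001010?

AND: 1 only when both bits are 1
  11100111000011
& 00100010001010
----------------
  00100010000010
Decimal: 14787 & 2186 = 2178



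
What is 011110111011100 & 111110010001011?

AND: 1 only when both bits are 1
  011110111011100
& 111110010001011
-----------------
  011110010001000
Decimal: 15836 & 31883 = 15496



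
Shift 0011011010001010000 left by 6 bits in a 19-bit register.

Original: 0011011010001010000 (decimal 111696)
Shift left by 6 positions
Append 6 zeros on the right and drop the 6 high bits that overflow the 19-bit width
Result: 1010001010000000000 (decimal 332800)
Equivalent: 111696 << 6 = 111696 × 2^6 = 7148544, truncated to 19 bits = 332800



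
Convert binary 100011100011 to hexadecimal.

Group into 4-bit nibbles from right:
  1000 = 8
  1110 = E
  0011 = 3
Result: 8E3



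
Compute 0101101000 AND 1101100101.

AND: 1 only when both bits are 1
  0101101000
& 1101100101
------------
  0101100000
Decimal: 360 & 869 = 352



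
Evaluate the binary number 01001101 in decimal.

Sum of powers of 2 for each 1-bit:
2^0 + 2^2 + 2^3 + 2^6
= 1 + 4 + 8 + 64
= 77



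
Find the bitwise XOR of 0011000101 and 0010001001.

XOR: 1 when bits differ
  0011000101
^ 0010001001
------------
  0001001100
Decimal: 197 ^ 137 = 76



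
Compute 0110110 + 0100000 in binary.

Add column by column from the right: bit + bit + carry-in; write the sum mod 2, carry 1 when the sum is 2 or 3.
carry:  1000000
        0110110
+       0100000
---------------
       01010110
(the carry out of the leftmost column, 0, becomes the leading bit)
Decimal check:
  0110110 = 32 + 16 + 4 + 2 = 54
  0100000 = 32
  54 + 32 = 86, and 01010110 = 64 + 16 + 4 + 2 = 86 ✓



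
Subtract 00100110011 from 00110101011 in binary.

Method 1 - Direct subtraction (column by column from the right: bit − bit − borrow-in; if negative, add 2 and borrow 1 from the next column):
borrow: 00011100000
        00110101011
-       00100110011
-------------------
        00001111000

Method 2 - Add two's complement:
Two's complement of 00100110011: invert → 11011001100, add 1 → 11011001101
  00110101011
+ 11011001101
-------------
 100001111000  (end carry out of the top bit = 1)
Discarding the end carry: 00001111000
Decimal check:
  00110101011 = 256 + 128 + 32 + 8 + 2 + 1 = 427
  00100110011 = 256 + 32 + 16 + 2 + 1 = 307
  427 - 307 = 120, and 00001111000 = 64 + 32 + 16 + 8 = 120 ✓



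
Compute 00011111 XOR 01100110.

XOR: 1 when bits differ
  00011111
^ 01100110
----------
  01111001
Decimal: 31 ^ 102 = 121



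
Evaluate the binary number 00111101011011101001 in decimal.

Sum of powers of 2 for each 1-bit:
2^0 + 2^3 + 2^5 + 2^6 + 2^7 + 2^9 + 2^10 + 2^12 + 2^14 + 2^15 + 2^16 + 2^17
= 1 + 8 + 32 + 64 + 128 + 512 + 1024 + 4096 + 16384 + 32768 + 65536 + 131072
= 251625



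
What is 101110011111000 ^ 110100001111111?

XOR: 1 when bits differ
  101110011111000
^ 110100001111111
-----------------
  011010010000111
Decimal: 23800 ^ 26751 = 13447



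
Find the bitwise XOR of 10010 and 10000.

XOR: 1 when bits differ
  10010
^ 10000
-------
  00010
Decimal: 18 ^ 16 = 2



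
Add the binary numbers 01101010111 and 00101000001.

Add column by column from the right: bit + bit + carry-in; write the sum mod 2, carry 1 when the sum is 2 or 3.
carry:  11010001110
        01101010111
+       00101000001
-------------------
       010010011000
(the carry out of the leftmost column, 0, becomes the leading bit)
Decimal check:
  01101010111 = 512 + 256 + 64 + 16 + 4 + 2 + 1 = 855
  00101000001 = 256 + 64 + 1 = 321
  855 + 321 = 1176, and 010010011000 = 1024 + 128 + 16 + 8 = 1176 ✓



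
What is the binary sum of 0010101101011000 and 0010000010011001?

Add column by column from the right: bit + bit + carry-in; write the sum mod 2, carry 1 when the sum is 2 or 3.
carry:  0100000000110000
        0010101101011000
+       0010000010011001
------------------------
       00100101111110001
(the carry out of the leftmost column, 0, becomes the leading bit)
Decimal check:
  0010101101011000 = 8192 + 2048 + 512 + 256 + 64 + 16 + 8 = 11096
  0010000010011001 = 8192 + 128 + 16 + 8 + 1 = 8345
  11096 + 8345 = 19441, and 00100101111110001 = 16384 + 2048 + 512 + 256 + 128 + 64 + 32 + 16 + 1 = 19441 ✓



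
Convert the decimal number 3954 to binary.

Using repeated division by 2:
3954 ÷ 2 = 1977 remainder 0
1977 ÷ 2 = 988 remainder 1
988 ÷ 2 = 494 remainder 0
494 ÷ 2 = 247 remainder 0
247 ÷ 2 = 123 remainder 1
123 ÷ 2 = 61 remainder 1
61 ÷ 2 = 30 remainder 1
30 ÷ 2 = 15 remainder 0
15 ÷ 2 = 7 remainder 1
7 ÷ 2 = 3 remainder 1
3 ÷ 2 = 1 remainder 1
1 ÷ 2 = 0 remainder 1
Reading remainders bottom to top: 111101110010



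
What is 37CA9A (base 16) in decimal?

Expand by place value (powers of 16):
Digit values: C = 12, A = 10
37CA9A = 3 × 16^5 + 7 × 16^4 + 12 × 16^3 + 10 × 16^2 + 9 × 16^1 + 10 × 16^0
= 3 × 1048576 + 7 × 65536 + 12 × 4096 + 10 × 256 + 9 × 16 + 10 × 1
= 3145728 + 458752 + 49152 + 2560 + 144 + 10
= 3656346



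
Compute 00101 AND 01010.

AND: 1 only when both bits are 1
  00101
& 01010
-------
  00000
Decimal: 5 & 10 = 0



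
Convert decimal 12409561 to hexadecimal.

Using repeated division by 16 (digits 10–15 are A–F):
12409561 ÷ 16 = 775597 remainder 9
775597 ÷ 16 = 48474 remainder 13 (D)
48474 ÷ 16 = 3029 remainder 10 (A)
3029 ÷ 16 = 189 remainder 5
189 ÷ 16 = 11 remainder 13 (D)
11 ÷ 16 = 0 remainder 11 (B)
Reading remainders bottom to top: BD5AD9



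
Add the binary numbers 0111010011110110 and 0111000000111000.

Add column by column from the right: bit + bit + carry-in; write the sum mod 2, carry 1 when the sum is 2 or 3.
carry:  1110000111100000
        0111010011110110
+       0111000000111000
------------------------
       01110010100101110
(the carry out of the leftmost column, 0, becomes the leading bit)
Decimal check:
  0111010011110110 = 16384 + 8192 + 4096 + 1024 + 128 + 64 + 32 + 16 + 4 + 2 = 29942
  0111000000111000 = 16384 + 8192 + 4096 + 32 + 16 + 8 = 28728
  29942 + 28728 = 58670, and 01110010100101110 = 32768 + 16384 + 8192 + 1024 + 256 + 32 + 8 + 4 + 2 = 58670 ✓



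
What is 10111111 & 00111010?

AND: 1 only when both bits are 1
  10111111
& 00111010
----------
  00111010
Decimal: 191 & 58 = 58



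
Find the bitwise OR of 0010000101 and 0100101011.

OR: 1 when either bit is 1
  0010000101
| 0100101011
------------
  0110101111
Decimal: 133 | 299 = 431



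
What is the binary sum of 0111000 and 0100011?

Add column by column from the right: bit + bit + carry-in; write the sum mod 2, carry 1 when the sum is 2 or 3.
carry:  1000000
        0111000
+       0100011
---------------
       01011011
(the carry out of the leftmost column, 0, becomes the leading bit)
Decimal check:
  0111000 = 32 + 16 + 8 = 56
  0100011 = 32 + 2 + 1 = 35
  56 + 35 = 91, and 01011011 = 64 + 16 + 8 + 2 + 1 = 91 ✓



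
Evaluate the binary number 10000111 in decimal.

Sum of powers of 2 for each 1-bit:
2^0 + 2^1 + 2^2 + 2^7
= 1 + 2 + 4 + 128
= 135



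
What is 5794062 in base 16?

Using repeated division by 16 (digits 10–15 are A–F):
5794062 ÷ 16 = 362128 remainder 14 (E)
362128 ÷ 16 = 22633 remainder 0
22633 ÷ 16 = 1414 remainder 9
1414 ÷ 16 = 88 remainder 6
88 ÷ 16 = 5 remainder 8
5 ÷ 16 = 0 remainder 5
Reading remainders bottom to top: 58690E



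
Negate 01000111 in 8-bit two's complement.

Original: 01000111
Step 1 - Invert all bits: 10111000
Step 2 - Add 1: 10111001
Verification: 01000111 + 10111001 = 100000000; discarding the end carry (carry out of the top bit) leaves the 8-bit value 00000000, as required for x + (-x)



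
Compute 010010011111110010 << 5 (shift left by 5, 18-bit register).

Original: 010010011111110010 (decimal 75762)
Shift left by 5 positions
Append 5 zeros on the right and drop the 5 high bits that overflow the 18-bit width
Result: 001111111001000000 (decimal 65088)
Equivalent: 75762 << 5 = 75762 × 2^5 = 2424384, truncated to 18 bits = 65088



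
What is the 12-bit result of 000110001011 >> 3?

Original: 000110001011 (decimal 395)
Shift right by 3 positions
Drop the 3 low bits; fill with zeros on the left
Result: 000000110001 (decimal 49)
Equivalent: 395 >> 3 = 395 ÷ 2^3 = 49



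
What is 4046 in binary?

Using repeated division by 2:
4046 ÷ 2 = 2023 remainder 0
2023 ÷ 2 = 1011 remainder 1
1011 ÷ 2 = 505 remainder 1
505 ÷ 2 = 252 remainder 1
252 ÷ 2 = 126 remainder 0
126 ÷ 2 = 63 remainder 0
63 ÷ 2 = 31 remainder 1
31 ÷ 2 = 15 remainder 1
15 ÷ 2 = 7 remainder 1
7 ÷ 2 = 3 remainder 1
3 ÷ 2 = 1 remainder 1
1 ÷ 2 = 0 remainder 1
Reading remainders bottom to top: 111111001110



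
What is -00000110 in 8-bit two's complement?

Original: 00000110
Step 1 - Invert all bits: 11111001
Step 2 - Add 1: 11111010
Verification: 00000110 + 11111010 = 100000000; discarding the end carry (carry out of the top bit) leaves the 8-bit value 00000000, as required for x + (-x)



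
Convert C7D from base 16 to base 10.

Expand by place value (powers of 16):
Digit values: C = 12, D = 13
C7D = 12 × 16^2 + 7 × 16^1 + 13 × 16^0
= 12 × 256 + 7 × 16 + 13 × 1
= 3072 + 112 + 13
= 3197



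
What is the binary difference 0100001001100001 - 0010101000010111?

Method 1 - Direct subtraction (column by column from the right: bit − bit − borrow-in; if negative, add 2 and borrow 1 from the next column):
borrow: 0111000000111100
        0100001001100001
-       0010101000010111
------------------------
        0001100001001010

Method 2 - Add two's complement:
Two's complement of 0010101000010111: invert → 1101010111101000, add 1 → 1101010111101001
  0100001001100001
+ 1101010111101001
------------------
 10001100001001010  (end carry out of the top bit = 1)
Discarding the end carry: 0001100001001010
Decimal check:
  0100001001100001 = 16384 + 512 + 64 + 32 + 1 = 16993
  0010101000010111 = 8192 + 2048 + 512 + 16 + 4 + 2 + 1 = 10775
  16993 - 10775 = 6218, and 0001100001001010 = 4096 + 2048 + 64 + 8 + 2 = 6218 ✓



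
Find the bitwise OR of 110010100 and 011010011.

OR: 1 when either bit is 1
  110010100
| 011010011
-----------
  111010111
Decimal: 404 | 211 = 471



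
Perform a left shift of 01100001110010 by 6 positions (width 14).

Original: 01100001110010 (decimal 6258)
Shift left by 6 positions
Append 6 zeros on the right and drop the 6 high bits that overflow the 14-bit width
Result: 01110010000000 (decimal 7296)
Equivalent: 6258 << 6 = 6258 × 2^6 = 400512, truncated to 14 bits = 7296



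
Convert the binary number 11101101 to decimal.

Sum of powers of 2 for each 1-bit:
2^0 + 2^2 + 2^3 + 2^5 + 2^6 + 2^7
= 1 + 4 + 8 + 32 + 64 + 128
= 237



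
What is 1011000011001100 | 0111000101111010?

OR: 1 when either bit is 1
  1011000011001100
| 0111000101111010
------------------
  1111000111111110
Decimal: 45260 | 29050 = 61950



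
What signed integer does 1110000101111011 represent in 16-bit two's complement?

Binary: 1110000101111011
Sign bit: 1 (negative)
Invert: 0001111010000100
Add 1:  0001111010000101
Magnitude: 0001111010000101 = 4096 + 2048 + 1024 + 512 + 128 + 4 + 1 = 7813
Value: -7813



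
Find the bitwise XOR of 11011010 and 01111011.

XOR: 1 when bits differ
  11011010
^ 01111011
----------
  10100001
Decimal: 218 ^ 123 = 161



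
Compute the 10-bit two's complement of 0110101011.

Original: 0110101011
Step 1 - Invert all bits: 1001010100
Step 2 - Add 1: 1001010101
Verification: 0110101011 + 1001010101 = 10000000000; discarding the end carry (carry out of the top bit) leaves the 10-bit value 0000000000, as required for x + (-x)



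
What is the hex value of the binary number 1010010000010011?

Group into 4-bit nibbles from right:
  1010 = A
  0100 = 4
  0001 = 1
  0011 = 3
Result: A413



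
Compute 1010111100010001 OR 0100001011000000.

OR: 1 when either bit is 1
  1010111100010001
| 0100001011000000
------------------
  1110111111010001
Decimal: 44817 | 17088 = 61393



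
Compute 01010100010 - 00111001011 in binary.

Method 1 - Direct subtraction (column by column from the right: bit − bit − borrow-in; if negative, add 2 and borrow 1 from the next column):
borrow: 01110111110
        01010100010
-       00111001011
-------------------
        00011010111

Method 2 - Add two's complement:
Two's complement of 00111001011: invert → 11000110100, add 1 → 11000110101
  01010100010
+ 11000110101
-------------
 100011010111  (end carry out of the top bit = 1)
Discarding the end carry: 00011010111
Decimal check:
  01010100010 = 512 + 128 + 32 + 2 = 674
  00111001011 = 256 + 128 + 64 + 8 + 2 + 1 = 459
  674 - 459 = 215, and 00011010111 = 128 + 64 + 16 + 4 + 2 + 1 = 215 ✓



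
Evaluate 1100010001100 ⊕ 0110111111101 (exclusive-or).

XOR: 1 when bits differ
  1100010001100
^ 0110111111101
---------------
  1010101110001
Decimal: 6284 ^ 3581 = 5489



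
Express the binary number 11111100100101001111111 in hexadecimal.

Group into 4-bit nibbles from right:
  0111 = 7
  1110 = E
  0100 = 4
  1010 = A
  0111 = 7
  1111 = F
Result: 7E4A7F



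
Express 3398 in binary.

Using repeated division by 2:
3398 ÷ 2 = 1699 remainder 0
1699 ÷ 2 = 849 remainder 1
849 ÷ 2 = 424 remainder 1
424 ÷ 2 = 212 remainder 0
212 ÷ 2 = 106 remainder 0
106 ÷ 2 = 53 remainder 0
53 ÷ 2 = 26 remainder 1
26 ÷ 2 = 13 remainder 0
13 ÷ 2 = 6 remainder 1
6 ÷ 2 = 3 remainder 0
3 ÷ 2 = 1 remainder 1
1 ÷ 2 = 0 remainder 1
Reading remainders bottom to top: 110101000110



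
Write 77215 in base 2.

Using repeated division by 2:
77215 ÷ 2 = 38607 remainder 1
38607 ÷ 2 = 19303 remainder 1
19303 ÷ 2 = 9651 remainder 1
9651 ÷ 2 = 4825 remainder 1
4825 ÷ 2 = 2412 remainder 1
2412 ÷ 2 = 1206 remainder 0
1206 ÷ 2 = 603 remainder 0
603 ÷ 2 = 301 remainder 1
301 ÷ 2 = 150 remainder 1
150 ÷ 2 = 75 remainder 0
75 ÷ 2 = 37 remainder 1
37 ÷ 2 = 18 remainder 1
18 ÷ 2 = 9 remainder 0
9 ÷ 2 = 4 remainder 1
4 ÷ 2 = 2 remainder 0
2 ÷ 2 = 1 remainder 0
1 ÷ 2 = 0 remainder 1
Reading remainders bottom to top: 10010110110011111



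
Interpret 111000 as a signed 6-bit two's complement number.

Binary: 111000
Sign bit: 1 (negative)
Invert: 000111
Add 1:  001000
Magnitude: 001000 = 8
Value: -8



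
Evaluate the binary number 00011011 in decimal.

Sum of powers of 2 for each 1-bit:
2^0 + 2^1 + 2^3 + 2^4
= 1 + 2 + 8 + 16
= 27



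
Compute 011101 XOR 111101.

XOR: 1 when bits differ
  011101
^ 111101
--------
  100000
Decimal: 29 ^ 61 = 32



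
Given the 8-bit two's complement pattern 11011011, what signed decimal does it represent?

Binary: 11011011
Sign bit: 1 (negative)
Invert: 00100100
Add 1:  00100101
Magnitude: 00100101 = 32 + 4 + 1 = 37
Value: -37



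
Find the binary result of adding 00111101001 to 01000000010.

Add column by column from the right: bit + bit + carry-in; write the sum mod 2, carry 1 when the sum is 2 or 3.
carry:  00000000000
        00111101001
+       01000000010
-------------------
       001111101011
(the carry out of the leftmost column, 0, becomes the leading bit)
Decimal check:
  00111101001 = 256 + 128 + 64 + 32 + 8 + 1 = 489
  01000000010 = 512 + 2 = 514
  489 + 514 = 1003, and 001111101011 = 512 + 256 + 128 + 64 + 32 + 8 + 2 + 1 = 1003 ✓



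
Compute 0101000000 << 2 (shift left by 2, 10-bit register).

Original: 0101000000 (decimal 320)
Shift left by 2 positions
Append 2 zeros on the right and drop the 2 high bits that overflow the 10-bit width
Result: 0100000000 (decimal 256)
Equivalent: 320 << 2 = 320 × 2^2 = 1280, truncated to 10 bits = 256



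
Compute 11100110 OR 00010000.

OR: 1 when either bit is 1
  11100110
| 00010000
----------
  11110110
Decimal: 230 | 16 = 246



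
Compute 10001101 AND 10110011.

AND: 1 only when both bits are 1
  10001101
& 10110011
----------
  10000001
Decimal: 141 & 179 = 129



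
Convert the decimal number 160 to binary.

Using repeated division by 2:
160 ÷ 2 = 80 remainder 0
80 ÷ 2 = 40 remainder 0
40 ÷ 2 = 20 remainder 0
20 ÷ 2 = 10 remainder 0
10 ÷ 2 = 5 remainder 0
5 ÷ 2 = 2 remainder 1
2 ÷ 2 = 1 remainder 0
1 ÷ 2 = 0 remainder 1
Reading remainders bottom to top: 10100000



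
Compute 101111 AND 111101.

AND: 1 only when both bits are 1
  101111
& 111101
--------
  101101
Decimal: 47 & 61 = 45



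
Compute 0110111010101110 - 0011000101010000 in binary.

Method 1 - Direct subtraction (column by column from the right: bit − bit − borrow-in; if negative, add 2 and borrow 1 from the next column):
borrow: 0110001010100000
        0110111010101110
-       0011000101010000
------------------------
        0011110101011110

Method 2 - Add two's complement:
Two's complement of 0011000101010000: invert → 1100111010101111, add 1 → 1100111010110000
  0110111010101110
+ 1100111010110000
------------------
 10011110101011110  (end carry out of the top bit = 1)
Discarding the end carry: 0011110101011110
Decimal check:
  0110111010101110 = 16384 + 8192 + 2048 + 1024 + 512 + 128 + 32 + 8 + 4 + 2 = 28334
  0011000101010000 = 8192 + 4096 + 256 + 64 + 16 = 12624
  28334 - 12624 = 15710, and 0011110101011110 = 8192 + 4096 + 2048 + 1024 + 256 + 64 + 16 + 8 + 4 + 2 = 15710 ✓



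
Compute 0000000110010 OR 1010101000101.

OR: 1 when either bit is 1
  0000000110010
| 1010101000101
---------------
  1010101110111
Decimal: 50 | 5445 = 5495



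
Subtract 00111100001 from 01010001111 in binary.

Method 1 - Direct subtraction (column by column from the right: bit − bit − borrow-in; if negative, add 2 and borrow 1 from the next column):
borrow: 01111000000
        01010001111
-       00111100001
-------------------
        00010101110

Method 2 - Add two's complement:
Two's complement of 00111100001: invert → 11000011110, add 1 → 11000011111
  01010001111
+ 11000011111
-------------
 100010101110  (end carry out of the top bit = 1)
Discarding the end carry: 00010101110
Decimal check:
  01010001111 = 512 + 128 + 8 + 4 + 2 + 1 = 655
  00111100001 = 256 + 128 + 64 + 32 + 1 = 481
  655 - 481 = 174, and 00010101110 = 128 + 32 + 8 + 4 + 2 = 174 ✓



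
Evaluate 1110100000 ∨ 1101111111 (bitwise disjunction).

OR: 1 when either bit is 1
  1110100000
| 1101111111
------------
  1111111111
Decimal: 928 | 895 = 1023



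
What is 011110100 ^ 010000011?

XOR: 1 when bits differ
  011110100
^ 010000011
-----------
  001110111
Decimal: 244 ^ 131 = 119



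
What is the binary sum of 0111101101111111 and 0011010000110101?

Add column by column from the right: bit + bit + carry-in; write the sum mod 2, carry 1 when the sum is 2 or 3.
carry:  1110000011111110
        0111101101111111
+       0011010000110101
------------------------
       01010111110110100
(the carry out of the leftmost column, 0, becomes the leading bit)
Decimal check:
  0111101101111111 = 16384 + 8192 + 4096 + 2048 + 512 + 256 + 64 + 32 + 16 + 8 + 4 + 2 + 1 = 31615
  0011010000110101 = 8192 + 4096 + 1024 + 32 + 16 + 4 + 1 = 13365
  31615 + 13365 = 44980, and 01010111110110100 = 32768 + 8192 + 2048 + 1024 + 512 + 256 + 128 + 32 + 16 + 4 = 44980 ✓



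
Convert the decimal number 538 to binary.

Using repeated division by 2:
538 ÷ 2 = 269 remainder 0
269 ÷ 2 = 134 remainder 1
134 ÷ 2 = 67 remainder 0
67 ÷ 2 = 33 remainder 1
33 ÷ 2 = 16 remainder 1
16 ÷ 2 = 8 remainder 0
8 ÷ 2 = 4 remainder 0
4 ÷ 2 = 2 remainder 0
2 ÷ 2 = 1 remainder 0
1 ÷ 2 = 0 remainder 1
Reading remainders bottom to top: 1000011010



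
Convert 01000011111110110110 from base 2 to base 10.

Sum of powers of 2 for each 1-bit:
2^1 + 2^2 + 2^4 + 2^5 + 2^7 + 2^8 + 2^9 + 2^10 + 2^11 + 2^12 + 2^13 + 2^18
= 2 + 4 + 16 + 32 + 128 + 256 + 512 + 1024 + 2048 + 4096 + 8192 + 262144
= 278454



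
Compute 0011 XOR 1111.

XOR: 1 when bits differ
  0011
^ 1111
------
  1100
Decimal: 3 ^ 15 = 12



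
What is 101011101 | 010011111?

OR: 1 when either bit is 1
  101011101
| 010011111
-----------
  111011111
Decimal: 349 | 159 = 479



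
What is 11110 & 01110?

AND: 1 only when both bits are 1
  11110
& 01110
-------
  01110
Decimal: 30 & 14 = 14



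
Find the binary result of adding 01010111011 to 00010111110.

Add column by column from the right: bit + bit + carry-in; write the sum mod 2, carry 1 when the sum is 2 or 3.
carry:  00101111100
        01010111011
+       00010111110
-------------------
       001101111001
(the carry out of the leftmost column, 0, becomes the leading bit)
Decimal check:
  01010111011 = 512 + 128 + 32 + 16 + 8 + 2 + 1 = 699
  00010111110 = 128 + 32 + 16 + 8 + 4 + 2 = 190
  699 + 190 = 889, and 001101111001 = 512 + 256 + 64 + 32 + 16 + 8 + 1 = 889 ✓



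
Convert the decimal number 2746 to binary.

Using repeated division by 2:
2746 ÷ 2 = 1373 remainder 0
1373 ÷ 2 = 686 remainder 1
686 ÷ 2 = 343 remainder 0
343 ÷ 2 = 171 remainder 1
171 ÷ 2 = 85 remainder 1
85 ÷ 2 = 42 remainder 1
42 ÷ 2 = 21 remainder 0
21 ÷ 2 = 10 remainder 1
10 ÷ 2 = 5 remainder 0
5 ÷ 2 = 2 remainder 1
2 ÷ 2 = 1 remainder 0
1 ÷ 2 = 0 remainder 1
Reading remainders bottom to top: 101010111010



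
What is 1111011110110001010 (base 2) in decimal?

Sum of powers of 2 for each 1-bit:
2^1 + 2^3 + 2^7 + 2^8 + 2^10 + 2^11 + 2^12 + 2^13 + 2^15 + 2^16 + 2^17 + 2^18
= 2 + 8 + 128 + 256 + 1024 + 2048 + 4096 + 8192 + 32768 + 65536 + 131072 + 262144
= 507274



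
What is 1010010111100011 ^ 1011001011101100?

XOR: 1 when bits differ
  1010010111100011
^ 1011001011101100
------------------
  0001011100001111
Decimal: 42467 ^ 45804 = 5903



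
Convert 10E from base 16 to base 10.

Expand by place value (powers of 16):
Digit values: E = 14
10E = 1 × 16^2 + 0 × 16^1 + 14 × 16^0
= 1 × 256 + 0 × 16 + 14 × 1
= 256 + 0 + 14
= 270



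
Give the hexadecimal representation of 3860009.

Using repeated division by 16 (digits 10–15 are A–F):
3860009 ÷ 16 = 241250 remainder 9
241250 ÷ 16 = 15078 remainder 2
15078 ÷ 16 = 942 remainder 6
942 ÷ 16 = 58 remainder 14 (E)
58 ÷ 16 = 3 remainder 10 (A)
3 ÷ 16 = 0 remainder 3
Reading remainders bottom to top: 3AE629



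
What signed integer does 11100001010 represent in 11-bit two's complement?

Binary: 11100001010
Sign bit: 1 (negative)
Invert: 00011110101
Add 1:  00011110110
Magnitude: 00011110110 = 128 + 64 + 32 + 16 + 4 + 2 = 246
Value: -246



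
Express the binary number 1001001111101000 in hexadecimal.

Group into 4-bit nibbles from right:
  1001 = 9
  0011 = 3
  1110 = E
  1000 = 8
Result: 93E8



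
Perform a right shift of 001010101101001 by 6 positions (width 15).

Original: 001010101101001 (decimal 5481)
Shift right by 6 positions
Drop the 6 low bits; fill with zeros on the left
Result: 000000001010101 (decimal 85)
Equivalent: 5481 >> 6 = 5481 ÷ 2^6 = 85



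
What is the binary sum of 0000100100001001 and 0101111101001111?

Add column by column from the right: bit + bit + carry-in; write the sum mod 2, carry 1 when the sum is 2 or 3.
carry:  0011111000011110
        0000100100001001
+       0101111101001111
------------------------
       00110100001011000
(the carry out of the leftmost column, 0, becomes the leading bit)
Decimal check:
  0000100100001001 = 2048 + 256 + 8 + 1 = 2313
  0101111101001111 = 16384 + 4096 + 2048 + 1024 + 512 + 256 + 64 + 8 + 4 + 2 + 1 = 24399
  2313 + 24399 = 26712, and 00110100001011000 = 16384 + 8192 + 2048 + 64 + 16 + 8 = 26712 ✓



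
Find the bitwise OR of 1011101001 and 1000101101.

OR: 1 when either bit is 1
  1011101001
| 1000101101
------------
  1011101101
Decimal: 745 | 557 = 749



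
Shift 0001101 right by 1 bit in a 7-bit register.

Original: 0001101 (decimal 13)
Shift right by 1 position
Drop the 1 low bit; fill with zero on the left
Result: 0000110 (decimal 6)
Equivalent: 13 >> 1 = 13 ÷ 2^1 = 6



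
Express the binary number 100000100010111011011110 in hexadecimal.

Group into 4-bit nibbles from right:
  1000 = 8
  0010 = 2
  0010 = 2
  1110 = E
  1101 = D
  1110 = E
Result: 822EDE



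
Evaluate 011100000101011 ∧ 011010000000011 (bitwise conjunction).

AND: 1 only when both bits are 1
  011100000101011
& 011010000000011
-----------------
  011000000000011
Decimal: 14379 & 13315 = 12291



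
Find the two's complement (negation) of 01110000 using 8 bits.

Original: 01110000
Step 1 - Invert all bits: 10001111
Step 2 - Add 1: 10010000
Verification: 01110000 + 10010000 = 100000000; discarding the end carry (carry out of the top bit) leaves the 8-bit value 00000000, as required for x + (-x)



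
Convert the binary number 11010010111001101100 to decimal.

Sum of powers of 2 for each 1-bit:
2^2 + 2^3 + 2^5 + 2^6 + 2^9 + 2^10 + 2^11 + 2^13 + 2^16 + 2^18 + 2^19
= 4 + 8 + 32 + 64 + 512 + 1024 + 2048 + 8192 + 65536 + 262144 + 524288
= 863852



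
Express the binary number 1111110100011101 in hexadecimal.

Group into 4-bit nibbles from right:
  1111 = F
  1101 = D
  0001 = 1
  1101 = D
Result: FD1D



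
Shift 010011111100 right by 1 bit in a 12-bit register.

Original: 010011111100 (decimal 1276)
Shift right by 1 position
Drop the 1 low bit; fill with zero on the left
Result: 001001111110 (decimal 638)
Equivalent: 1276 >> 1 = 1276 ÷ 2^1 = 638



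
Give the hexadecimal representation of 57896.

Using repeated division by 16 (digits 10–15 are A–F):
57896 ÷ 16 = 3618 remainder 8
3618 ÷ 16 = 226 remainder 2
226 ÷ 16 = 14 remainder 2
14 ÷ 16 = 0 remainder 14 (E)
Reading remainders bottom to top: E228



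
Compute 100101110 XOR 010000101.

XOR: 1 when bits differ
  100101110
^ 010000101
-----------
  110101011
Decimal: 302 ^ 133 = 427



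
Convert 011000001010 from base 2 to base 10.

Sum of powers of 2 for each 1-bit:
2^1 + 2^3 + 2^9 + 2^10
= 2 + 8 + 512 + 1024
= 1546



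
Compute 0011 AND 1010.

AND: 1 only when both bits are 1
  0011
& 1010
------
  0010
Decimal: 3 & 10 = 2



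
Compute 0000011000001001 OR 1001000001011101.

OR: 1 when either bit is 1
  0000011000001001
| 1001000001011101
------------------
  1001011001011101
Decimal: 1545 | 36957 = 38493



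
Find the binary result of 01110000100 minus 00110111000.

Method 1 - Direct subtraction (column by column from the right: bit − bit − borrow-in; if negative, add 2 and borrow 1 from the next column):
borrow: 01111110000
        01110000100
-       00110111000
-------------------
        00111001100

Method 2 - Add two's complement:
Two's complement of 00110111000: invert → 11001000111, add 1 → 11001001000
  01110000100
+ 11001001000
-------------
 100111001100  (end carry out of the top bit = 1)
Discarding the end carry: 00111001100
Decimal check:
  01110000100 = 512 + 256 + 128 + 4 = 900
  00110111000 = 256 + 128 + 32 + 16 + 8 = 440
  900 - 440 = 460, and 00111001100 = 256 + 128 + 64 + 8 + 4 = 460 ✓



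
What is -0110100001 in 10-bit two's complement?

Original: 0110100001
Step 1 - Invert all bits: 1001011110
Step 2 - Add 1: 1001011111
Verification: 0110100001 + 1001011111 = 10000000000; discarding the end carry (carry out of the top bit) leaves the 10-bit value 0000000000, as required for x + (-x)



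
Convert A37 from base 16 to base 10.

Expand by place value (powers of 16):
Digit values: A = 10
A37 = 10 × 16^2 + 3 × 16^1 + 7 × 16^0
= 10 × 256 + 3 × 16 + 7 × 1
= 2560 + 48 + 7
= 2615



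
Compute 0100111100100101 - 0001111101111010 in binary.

Method 1 - Direct subtraction (column by column from the right: bit − bit − borrow-in; if negative, add 2 and borrow 1 from the next column):
borrow: 0111111111110100
        0100111100100101
-       0001111101111010
------------------------
        0010111110101011

Method 2 - Add two's complement:
Two's complement of 0001111101111010: invert → 1110000010000101, add 1 → 1110000010000110
  0100111100100101
+ 1110000010000110
------------------
 10010111110101011  (end carry out of the top bit = 1)
Discarding the end carry: 0010111110101011
Decimal check:
  0100111100100101 = 16384 + 2048 + 1024 + 512 + 256 + 32 + 4 + 1 = 20261
  0001111101111010 = 4096 + 2048 + 1024 + 512 + 256 + 64 + 32 + 16 + 8 + 2 = 8058
  20261 - 8058 = 12203, and 0010111110101011 = 8192 + 2048 + 1024 + 512 + 256 + 128 + 32 + 8 + 2 + 1 = 12203 ✓



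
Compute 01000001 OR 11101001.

OR: 1 when either bit is 1
  01000001
| 11101001
----------
  11101001
Decimal: 65 | 233 = 233



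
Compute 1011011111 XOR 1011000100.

XOR: 1 when bits differ
  1011011111
^ 1011000100
------------
  0000011011
Decimal: 735 ^ 708 = 27

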